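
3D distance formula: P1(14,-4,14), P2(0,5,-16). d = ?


dx=-14, dy=9, dz=-30
d = sqrt(196+81+900) = sqrt(1177) = 34.3074

34.3074


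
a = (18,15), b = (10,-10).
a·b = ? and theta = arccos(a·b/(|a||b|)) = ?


a·b = 18*10 + 15*(-10) = 180 - 150 = 30
|a| = sqrt(324+225) = 23.4307
|b| = sqrt(100+100) = 14.1421
cos(theta) = 30/(sqrt(549)*sqrt(200)) = 30/sqrt(109800) = 0.090536
theta = arccos(30/sqrt(109800)) = 84.8056 degrees

a·b = 30, theta = 84.8056 deg


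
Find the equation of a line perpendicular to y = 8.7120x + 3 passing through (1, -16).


Perpendicular slope = -1/m1 = -1/8.7120 = -0.1148
b2 = y0 - m2*x0 = -16 + 1/8.7120 = -16 + 0.1148 = -15.8852

y = -0.1148x - 15.8852


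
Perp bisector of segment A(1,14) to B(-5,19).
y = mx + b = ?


Midpoint = (-2, 16.5)
Slope of AB = dy/dx = 5/(-6) = -0.8333
Perp slope = -dx/dy = 6/5 = 1.2000
b = My - (perp slope)*Mx = 16.5 + (-6*(-2))/5 = 16.5 + 2.4000 = 18.9000

y = 1.2000x + 18.9000


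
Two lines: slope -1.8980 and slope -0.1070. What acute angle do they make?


m1-m2 = -1.791
1+m1*m2 = 1.203086
tan(theta) = |-1.791/1.203086| = 1.488672
theta = arctan(|-1.791/1.203086|) = 56.1092 degrees (acute angle)

56.1092 degrees


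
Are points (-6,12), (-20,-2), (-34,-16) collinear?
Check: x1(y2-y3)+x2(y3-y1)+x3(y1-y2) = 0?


-6*(-2+ 16) - 20*(-16-12) - 34*(12+ 2)
= -84 + 560 - 476 = 0

Yes, collinear (determinant = 0)


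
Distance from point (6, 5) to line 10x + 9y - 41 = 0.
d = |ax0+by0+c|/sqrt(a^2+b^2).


|10*6 + 9*5 - 41| = |64| = 64
sqrt(100 + 81) = sqrt(181) = 13.4536
d = 64/sqrt(181) = 4.7571

4.7571


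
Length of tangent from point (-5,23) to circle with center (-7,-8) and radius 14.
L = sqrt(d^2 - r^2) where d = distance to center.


d = sqrt((-5+ 7)^2 + (23+ 8)^2) = sqrt(4+961) = 31.0644
L = sqrt(965.0000 - 196) = sqrt(769.0000) = 27.7308

27.7308


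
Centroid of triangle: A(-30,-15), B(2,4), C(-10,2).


Gx = (-30+2- 10)/3 = -38/3 = -12.6667
Gy = (-15+4+2)/3 = -9/3 = -3.0000

G = (-12.6667, -3.0000)


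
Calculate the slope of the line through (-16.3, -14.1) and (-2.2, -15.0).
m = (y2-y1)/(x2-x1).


dy = -15.0 + 14.1 = -0.9
dx = -2.2 + 16.3 = 14.1
m = -0.9/14.1 = -0.0638

m = -0.0638


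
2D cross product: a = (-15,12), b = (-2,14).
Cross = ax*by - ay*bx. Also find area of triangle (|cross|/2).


cross = -15*14 - 12*(-2) = -210 + 24 = -186
Triangle area = |-186|/2 = 186/2 = 93.0000

cross = -186, triangle area = 93.0000


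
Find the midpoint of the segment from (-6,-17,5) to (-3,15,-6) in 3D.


Mx = (-6- 3)/2 = -4.5000
My = (-17+15)/2 = -1.0000
Mz = (5- 6)/2 = -0.5000

M = (-4.5000, -1.0000, -0.5000)


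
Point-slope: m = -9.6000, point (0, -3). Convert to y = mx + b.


y + 3 = -9.6000(x - 0)
y = -9.6000x - 3 + 9.6000*0
y = -9.6000x - 3.0000

y = -9.6000x - 3.0000


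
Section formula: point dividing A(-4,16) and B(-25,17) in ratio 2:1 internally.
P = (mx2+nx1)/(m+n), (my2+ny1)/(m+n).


Px = (2*(-25) + 1*(-4))/3 = -54/3 = -18.0000
Py = (2*17 + 1*16)/3 = 50/3 = 16.6667

P = (-18.0000, 16.6667)


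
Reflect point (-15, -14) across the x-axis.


Reflection rule for x-axis: (x, -y)
(-15, -14) -> (-15, 14)

(-15, 14)


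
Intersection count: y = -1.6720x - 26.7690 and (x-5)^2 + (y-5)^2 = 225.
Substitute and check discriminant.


Substitute y = -1.6720x - 26.7690: (x-5)^2 + (-1.6720x- 26.7690-5)^2 = 225
Expand to Ax^2 + Bx + C = 0, where b-k = -31.769
A = 1+m^2 = 3.795584
B = 2(m(b-k) - h) = 2(-1.6720*(-31.769) - 5) = 96.235536
C = h^2 + (b-k)^2 - r^2 = 25 + 1009.269361 - 225 = 809.269361
disc = B^2-4AC = 9261.2784 - 12286.5994 = -3025.3210
disc < 0

0 intersection points


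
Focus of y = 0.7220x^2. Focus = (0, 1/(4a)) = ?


a = 0.7220
4a = 2.8880
focus = (0, 1/2.8880) = (0, 0.3463)

Focus = (0, 0.3463)


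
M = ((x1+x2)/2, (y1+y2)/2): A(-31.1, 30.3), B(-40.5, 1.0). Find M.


Mx = (-31.1 - 40.5)/2 = -71.6/2 = -35.8000
My = (30.3 + 1.0)/2 = 31.3/2 = 15.6500

(-35.8000, 15.6500)


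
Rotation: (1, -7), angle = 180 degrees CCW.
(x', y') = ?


cos(180) = -1, sin(180) = 0
x' = 1*(-1) + 7*0 = -1
y' = 1*0 - 7*(-1) = 7

(-1, 7)


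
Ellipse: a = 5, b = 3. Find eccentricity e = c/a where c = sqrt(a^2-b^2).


c = sqrt(25-9) = sqrt(16) = 4.0000
e = c/a = 4/5 = 0.8000

e = 0.8000


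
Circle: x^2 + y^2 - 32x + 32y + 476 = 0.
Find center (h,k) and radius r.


h = -D/2 = 32/2 = 16
k = -E/2 = -32/2 = -16
r^2 = h^2 + k^2 - F = 256 + 256 - 476 = 36
r = 6

Center (16, -16), radius = 6


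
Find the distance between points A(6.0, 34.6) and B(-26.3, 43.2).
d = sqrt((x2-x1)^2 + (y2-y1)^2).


dx = -26.3 - 6.0 = -32.3
dy = 43.2 - 34.6 = 8.6
d = sqrt(1043.29 + 73.96) = sqrt(1117.25) = 33.4253

33.4253


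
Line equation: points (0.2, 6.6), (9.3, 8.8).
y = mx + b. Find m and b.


m = (2.2)/(9.1) = 0.2418
b = y1 - m*x1 = 6.6 - (2.2*0.2)/(9.1) = 6.6 - 0.0484 = 6.5516

y = 0.2418x + 6.5516


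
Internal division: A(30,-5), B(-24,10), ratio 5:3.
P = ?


Px = (5*(-24) + 3*30)/8 = -30/8 = -3.7500
Py = (5*10 + 3*(-5))/8 = 35/8 = 4.3750

P = (-3.7500, 4.3750)


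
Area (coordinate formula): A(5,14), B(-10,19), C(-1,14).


5*(19-14) = 25
-10*(14-14) = 0
-1*(14-19) = 5
sum = 30
Area = |30|/2 = 15.0000

15.0000 sq units


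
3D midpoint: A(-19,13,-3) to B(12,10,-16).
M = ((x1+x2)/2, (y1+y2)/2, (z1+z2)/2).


Mx = (-19+12)/2 = -3.5000
My = (13+10)/2 = 11.5000
Mz = (-3- 16)/2 = -9.5000

M = (-3.5000, 11.5000, -9.5000)


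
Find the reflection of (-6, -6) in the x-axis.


Reflection rule for x-axis: (x, -y)
(-6, -6) -> (-6, 6)

(-6, 6)


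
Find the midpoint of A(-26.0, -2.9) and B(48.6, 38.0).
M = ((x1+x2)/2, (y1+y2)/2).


Mx = (-26.0 + 48.6)/2 = 22.6/2 = 11.3000
My = (-2.9 + 38.0)/2 = 35.1/2 = 17.5500

(11.3000, 17.5500)


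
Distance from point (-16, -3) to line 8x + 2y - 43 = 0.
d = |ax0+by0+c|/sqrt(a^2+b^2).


|8*(-16) + 2*(-3) - 43| = |-177| = 177
sqrt(64 + 4) = sqrt(68) = 8.2462
d = 177/sqrt(68) = 21.4644

21.4644


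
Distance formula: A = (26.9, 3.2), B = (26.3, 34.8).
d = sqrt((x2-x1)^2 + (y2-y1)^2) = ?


dx = 26.3 - 26.9 = -0.6
dy = 34.8 - 3.2 = 31.6
d = sqrt(0.36 + 998.56) = sqrt(998.92) = 31.6057

31.6057


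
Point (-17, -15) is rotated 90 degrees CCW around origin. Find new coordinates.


cos(90) = 0, sin(90) = 1
x' = -17*0 + 15*1 = 15
y' = -17*1 - 15*0 = -17

(15, -17)


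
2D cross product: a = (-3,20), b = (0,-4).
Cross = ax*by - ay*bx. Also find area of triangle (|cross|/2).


cross = -3*(-4) - 20*0 = 12 - 0 = 12
Triangle area = |12|/2 = 12/2 = 6.0000

cross = 12, triangle area = 6.0000


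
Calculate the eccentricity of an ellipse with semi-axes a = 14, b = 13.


c = sqrt(196-169) = sqrt(27) = 5.1962
e = c/a = sqrt(27)/14 = 0.3712

e = 0.3712


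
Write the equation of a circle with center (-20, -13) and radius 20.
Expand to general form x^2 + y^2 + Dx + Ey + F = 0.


(x+ 20)^2 + (y+ 13)^2 = 20^2
D = -2h = 40, E = -2k = 26
F = h^2+k^2-r^2 = 400+169-400 = 169

x^2 + y^2 + 40x + 26y + 169 = 0


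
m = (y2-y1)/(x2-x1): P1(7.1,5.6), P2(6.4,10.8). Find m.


dy = 10.8 - 5.6 = 5.2
dx = 6.4 - 7.1 = -0.7
m = 5.2/(-0.7) = -7.4286

m = -7.4286


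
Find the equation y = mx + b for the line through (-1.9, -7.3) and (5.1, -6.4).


m = (0.9)/(7.0) = 0.1286
b = y1 - m*x1 = -7.3 - (0.9*(-1.9))/(7.0) = -7.3 + 0.2443 = -7.0557

y = 0.1286x - 7.0557


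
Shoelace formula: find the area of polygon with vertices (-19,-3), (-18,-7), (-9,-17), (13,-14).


sum(xi*y_{i+1}) = -19*(-7) - 18*(-17) - 9*(-14) + 13*(-3) = 526
sum(yi*x_{i+1}) = -3*(-18) - 7*(-9) - 17*13 - 14*(-19) = 162
Area = |526 - 162|/2 = 364/2 = 182.0000

182.0000 sq units


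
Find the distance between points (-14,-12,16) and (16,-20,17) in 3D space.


dx=30, dy=-8, dz=1
d = sqrt(900+64+1) = sqrt(965) = 31.0644

31.0644


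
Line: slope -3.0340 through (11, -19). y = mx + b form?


y + 19 = -3.0340(x - 11)
y = -3.0340x - 19 + 3.0340*11
y = -3.0340x + 14.3740

y = -3.0340x + 14.3740


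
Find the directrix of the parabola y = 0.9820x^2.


a = 0.9820
1/(4a) = 0.2546
directrix: y = -0.2546 = -0.2546

y = -0.2546


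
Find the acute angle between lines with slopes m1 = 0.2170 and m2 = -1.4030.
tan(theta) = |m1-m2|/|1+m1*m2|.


m1-m2 = 1.62
1+m1*m2 = 0.695549
tan(theta) = |1.62/0.695549| = 2.329095
theta = arctan(|1.62/0.695549|) = 66.7637 degrees (acute angle)

66.7637 degrees


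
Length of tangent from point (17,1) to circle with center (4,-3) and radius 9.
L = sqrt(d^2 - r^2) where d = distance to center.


d = sqrt((17-4)^2 + (1+ 3)^2) = sqrt(169+16) = 13.6015
L = sqrt(185.0000 - 81) = sqrt(104.0000) = 10.1980

10.1980


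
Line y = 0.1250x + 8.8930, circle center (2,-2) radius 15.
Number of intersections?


Substitute y = 0.1250x + 8.8930: (x-2)^2 + (0.1250x+8.8930+ 2)^2 = 225
Expand to Ax^2 + Bx + C = 0, where b-k = 10.893
A = 1+m^2 = 1.015625
B = 2(m(b-k) - h) = 2(0.1250*10.893 - 2) = -1.27675
C = h^2 + (b-k)^2 - r^2 = 4 + 118.657449 - 225 = -102.342551
disc = B^2-4AC = 1.6301 + 415.7666 = 417.3967
disc > 0

2 intersection points


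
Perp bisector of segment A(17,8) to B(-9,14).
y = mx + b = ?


Midpoint = (4, 11)
Slope of AB = dy/dx = 6/(-26) = -0.2308
Perp slope = -dx/dy = 26/6 = 4.3333
b = My - (perp slope)*Mx = 11 + (-26*4)/6 = 11 - 17.3333 = -6.3333

y = 4.3333x - 6.3333


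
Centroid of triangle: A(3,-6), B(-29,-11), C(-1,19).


Gx = (3- 29- 1)/3 = -27/3 = -9.0000
Gy = (-6- 11+19)/3 = 2/3 = 0.6667

G = (-9.0000, 0.6667)


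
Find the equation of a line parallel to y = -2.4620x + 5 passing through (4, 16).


Parallel lines have equal slopes.
m2 = -2.4620
b2 = 16 + 2.4620*4 = 25.8480

y = -2.4620x + 25.8480


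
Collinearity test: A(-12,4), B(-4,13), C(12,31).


-12*(13-31) - 4*(31-4) + 12*(4-13)
= 216 - 108 - 108 = 0

Yes, collinear (determinant = 0)


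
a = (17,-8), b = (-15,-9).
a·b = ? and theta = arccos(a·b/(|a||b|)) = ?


a·b = 17*(-15) - 8*(-9) = -255 + 72 = -183
|a| = sqrt(289+64) = 18.7883
|b| = sqrt(225+81) = 17.4929
cos(theta) = -183/(sqrt(353)*sqrt(306)) = -183/sqrt(108018) = -0.556805
theta = arccos(-183/sqrt(108018)) = 123.8351 degrees

a·b = -183, theta = 123.8351 deg


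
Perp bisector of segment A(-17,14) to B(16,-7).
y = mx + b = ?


Midpoint = (-0.5, 3.5)
Slope of AB = dy/dx = -21/33 = -0.6364
Perp slope = -dx/dy = 33/21 = 1.5714
b = My - (perp slope)*Mx = 3.5 + (33*(-0.5))/(-21) = 3.5 + 0.7857 = 4.2857

y = 1.5714x + 4.2857


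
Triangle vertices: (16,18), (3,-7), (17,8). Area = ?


16*(-7-8) = -240
3*(8-18) = -30
17*(18+ 7) = 425
sum = 155
Area = |155|/2 = 77.5000

77.5000 sq units


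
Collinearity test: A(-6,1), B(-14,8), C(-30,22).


-6*(8-22) - 14*(22-1) - 30*(1-8)
= 84 - 294 + 210 = 0

Yes, collinear (determinant = 0)


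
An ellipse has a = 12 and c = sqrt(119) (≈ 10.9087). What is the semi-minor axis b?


b^2 = 12^2 - (sqrt(119))^2 = 144 - 119 = 25
b = sqrt(25) = 5

b = 5


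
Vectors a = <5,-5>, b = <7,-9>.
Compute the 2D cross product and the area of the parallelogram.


cross = 5*(-9) + 5*7 = -45 + 35 = -10
Parallelogram area = |-10| = 10

cross = -10, parallelogram area = 10


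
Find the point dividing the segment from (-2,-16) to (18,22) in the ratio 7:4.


Px = (7*18 + 4*(-2))/11 = 118/11 = 10.7273
Py = (7*22 + 4*(-16))/11 = 90/11 = 8.1818

P = (10.7273, 8.1818)


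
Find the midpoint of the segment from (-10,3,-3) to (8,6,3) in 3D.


Mx = (-10+8)/2 = -1.0000
My = (3+6)/2 = 4.5000
Mz = (-3+3)/2 = 0

M = (-1.0000, 4.5000, 0)


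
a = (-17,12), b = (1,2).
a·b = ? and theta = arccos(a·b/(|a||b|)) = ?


a·b = -17*1 + 12*2 = -17 + 24 = 7
|a| = sqrt(289+144) = 20.8087
|b| = sqrt(1+4) = 2.2361
cos(theta) = 7/(sqrt(433)*sqrt(5)) = 7/sqrt(2165) = 0.150442
theta = arccos(7/sqrt(2165)) = 81.3475 degrees

a·b = 7, theta = 81.3475 deg


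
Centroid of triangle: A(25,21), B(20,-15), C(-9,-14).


Gx = (25+20- 9)/3 = 36/3 = 12.0000
Gy = (21- 15- 14)/3 = -8/3 = -2.6667

G = (12.0000, -2.6667)


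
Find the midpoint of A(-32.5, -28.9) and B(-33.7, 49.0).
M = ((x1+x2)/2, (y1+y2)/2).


Mx = (-32.5 - 33.7)/2 = -66.2/2 = -33.1000
My = (-28.9 + 49.0)/2 = 20.1/2 = 10.0500

(-33.1000, 10.0500)


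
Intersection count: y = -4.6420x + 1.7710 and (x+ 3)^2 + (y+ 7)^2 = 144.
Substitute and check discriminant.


Substitute y = -4.6420x + 1.7710: (x+ 3)^2 + (-4.6420x+1.7710+ 7)^2 = 144
Expand to Ax^2 + Bx + C = 0, where b-k = 8.771
A = 1+m^2 = 22.548164
B = 2(m(b-k) - h) = 2(-4.6420*8.771 + 3) = -75.429964
C = h^2 + (b-k)^2 - r^2 = 9 + 76.930441 - 144 = -58.069559
disc = B^2-4AC = 5689.6795 + 5237.4478 = 10927.1273
disc > 0

2 intersection points


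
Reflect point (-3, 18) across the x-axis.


Reflection rule for x-axis: (x, -y)
(-3, 18) -> (-3, -18)

(-3, -18)


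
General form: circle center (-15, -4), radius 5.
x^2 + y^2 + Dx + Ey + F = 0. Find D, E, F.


(x+ 15)^2 + (y+ 4)^2 = 5^2
D = -2h = 30, E = -2k = 8
F = h^2+k^2-r^2 = 225+16-25 = 216

D = 30, E = 8, F = 216


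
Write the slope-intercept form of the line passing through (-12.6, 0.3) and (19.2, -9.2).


m = (-9.5)/(31.8) = -0.2987
b = y1 - m*x1 = 0.3 - (-9.5*(-12.6))/(31.8) = 0.3 - 3.7642 = -3.4642

y = -0.2987x - 3.4642


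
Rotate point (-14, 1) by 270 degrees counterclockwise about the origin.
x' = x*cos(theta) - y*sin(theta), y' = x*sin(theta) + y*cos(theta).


cos(270) = 0, sin(270) = -1
x' = -14*0 - 1*(-1) = 1
y' = -14*(-1) + 1*0 = 14

(1, 14)


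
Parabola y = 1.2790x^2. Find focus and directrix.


a = 1.2790
1/(4a) = 0.1955
Focus = (0, 0.1955)
Directrix: y = -0.1955

Focus = (0, 0.1955), Directrix: y = -0.1955


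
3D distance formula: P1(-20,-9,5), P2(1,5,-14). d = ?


dx=21, dy=14, dz=-19
d = sqrt(441+196+361) = sqrt(998) = 31.5911

31.5911


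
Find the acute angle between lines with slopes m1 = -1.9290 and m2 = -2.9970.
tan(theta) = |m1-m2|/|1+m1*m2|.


m1-m2 = 1.068
1+m1*m2 = 6.781213
tan(theta) = |1.068/6.781213| = 0.157494
theta = arctan(|1.068/6.781213|) = 8.9502 degrees (acute angle)

8.9502 degrees


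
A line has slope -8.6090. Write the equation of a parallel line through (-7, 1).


Parallel lines have equal slopes.
m2 = -8.6090
b2 = 1 + 8.6090*(-7) = -59.2630

y = -8.6090x - 59.2630


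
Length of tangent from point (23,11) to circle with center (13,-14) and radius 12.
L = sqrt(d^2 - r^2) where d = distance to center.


d = sqrt((23-13)^2 + (11+ 14)^2) = sqrt(100+625) = 26.9258
L = sqrt(725.0000 - 144) = sqrt(581.0000) = 24.1039

24.1039


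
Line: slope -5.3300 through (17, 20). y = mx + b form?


y - 20 = -5.3300(x - 17)
y = -5.3300x + 20 + 5.3300*17
y = -5.3300x + 110.6100

y = -5.3300x + 110.6100


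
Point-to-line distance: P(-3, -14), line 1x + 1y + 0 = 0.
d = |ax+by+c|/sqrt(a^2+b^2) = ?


|1*(-3) + 1*(-14) + 0| = |-17| = 17
sqrt(1 + 1) = sqrt(2) = 1.4142
d = 17/sqrt(2) = 12.0208

12.0208


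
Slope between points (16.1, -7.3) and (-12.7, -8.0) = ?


dy = -8.0 + 7.3 = -0.7
dx = -12.7 - 16.1 = -28.8
m = -0.7/(-28.8) = 0.0243

m = 0.0243


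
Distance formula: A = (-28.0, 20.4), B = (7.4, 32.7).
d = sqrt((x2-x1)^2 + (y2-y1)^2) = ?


dx = 7.4 + 28.0 = 35.4
dy = 32.7 - 20.4 = 12.3
d = sqrt(1253.16 + 151.29) = sqrt(1404.45) = 37.4760

37.4760


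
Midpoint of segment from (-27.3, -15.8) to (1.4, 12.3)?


Mx = (-27.3 + 1.4)/2 = -25.9/2 = -12.9500
My = (-15.8 + 12.3)/2 = -3.5/2 = -1.7500

(-12.9500, -1.7500)


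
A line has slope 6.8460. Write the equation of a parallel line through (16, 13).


Parallel lines have equal slopes.
m2 = 6.8460
b2 = 13 - 6.8460*16 = -96.5360

y = 6.8460x - 96.5360


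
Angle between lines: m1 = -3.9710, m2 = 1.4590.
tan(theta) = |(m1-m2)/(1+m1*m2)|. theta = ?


m1-m2 = -5.43
1+m1*m2 = -4.793689
tan(theta) = |-5.43/(-4.793689)| = 1.132739
theta = arctan(|-5.43/(-4.793689)|) = 48.5614 degrees (acute angle)

48.5614 degrees


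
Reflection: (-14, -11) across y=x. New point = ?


Reflection rule for y=x: (y, x)
(-14, -11) -> (-11, -14)

(-11, -14)


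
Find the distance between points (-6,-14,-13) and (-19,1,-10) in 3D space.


dx=-13, dy=15, dz=3
d = sqrt(169+225+9) = sqrt(403) = 20.0749

20.0749


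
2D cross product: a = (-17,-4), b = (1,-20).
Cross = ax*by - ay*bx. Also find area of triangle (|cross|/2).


cross = -17*(-20) + 4*1 = 340 + 4 = 344
Triangle area = |344|/2 = 344/2 = 172.0000

cross = 344, triangle area = 172.0000


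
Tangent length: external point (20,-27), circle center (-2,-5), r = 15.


d = sqrt((20+ 2)^2 + (-27+ 5)^2) = sqrt(484+484) = 31.1127
L = sqrt(968.0000 - 225) = sqrt(743.0000) = 27.2580

27.2580


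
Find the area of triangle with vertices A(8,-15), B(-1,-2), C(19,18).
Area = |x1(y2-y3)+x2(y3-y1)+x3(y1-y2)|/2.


8*(-2-18) = -160
-1*(18+ 15) = -33
19*(-15+ 2) = -247
sum = -440
Area = |-440|/2 = 220.0000

220.0000 sq units


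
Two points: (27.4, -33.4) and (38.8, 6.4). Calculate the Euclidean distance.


dx = 38.8 - 27.4 = 11.4
dy = 6.4 + 33.4 = 39.8
d = sqrt(129.96 + 1584.04) = sqrt(1714) = 41.4005

41.4005


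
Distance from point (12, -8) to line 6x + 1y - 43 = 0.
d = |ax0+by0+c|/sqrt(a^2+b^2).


|6*12 + 1*(-8) - 43| = |21| = 21
sqrt(36 + 1) = sqrt(37) = 6.0828
d = 21/sqrt(37) = 3.4524

3.4524


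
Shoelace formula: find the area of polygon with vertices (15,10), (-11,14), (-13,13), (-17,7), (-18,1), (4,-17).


sum(xi*y_{i+1}) = 15*14 - 11*13 - 13*7 - 17*1 - 18*(-17) + 4*10 = 305
sum(yi*x_{i+1}) = 10*(-11) + 14*(-13) + 13*(-17) + 7*(-18) + 1*4 - 17*15 = -890
Area = |305 + 890|/2 = 1195/2 = 597.5000

597.5000 sq units


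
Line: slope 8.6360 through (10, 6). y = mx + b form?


y - 6 = 8.6360(x - 10)
y = 8.6360x + 6 - 8.6360*10
y = 8.6360x - 80.3600

y = 8.6360x - 80.3600


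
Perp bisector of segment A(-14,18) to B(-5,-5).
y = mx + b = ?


Midpoint = (-9.5, 6.5)
Slope of AB = dy/dx = -23/9 = -2.5556
Perp slope = -dx/dy = 9/23 = 0.3913
b = My - (perp slope)*Mx = 6.5 + (9*(-9.5))/(-23) = 6.5 + 3.7174 = 10.2174

y = 0.3913x + 10.2174


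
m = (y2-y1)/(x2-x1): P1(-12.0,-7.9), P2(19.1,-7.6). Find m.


dy = -7.6 + 7.9 = 0.3
dx = 19.1 + 12.0 = 31.1
m = 0.3/31.1 = 0.0096

m = 0.0096


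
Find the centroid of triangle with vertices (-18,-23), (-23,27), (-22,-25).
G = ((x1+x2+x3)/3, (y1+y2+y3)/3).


Gx = (-18- 23- 22)/3 = -63/3 = -21.0000
Gy = (-23+27- 25)/3 = -21/3 = -7.0000

G = (-21.0000, -7.0000)


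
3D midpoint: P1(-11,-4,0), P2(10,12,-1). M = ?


Mx = (-11+10)/2 = -0.5000
My = (-4+12)/2 = 4.0000
Mz = (0- 1)/2 = -0.5000

M = (-0.5000, 4.0000, -0.5000)


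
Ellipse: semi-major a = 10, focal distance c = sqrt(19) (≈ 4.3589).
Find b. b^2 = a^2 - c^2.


b^2 = 10^2 - (sqrt(19))^2 = 100 - 19 = 81
b = sqrt(81) = 9

b = 9


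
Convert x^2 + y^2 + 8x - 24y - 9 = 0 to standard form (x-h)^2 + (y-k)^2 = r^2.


h = -D/2 = -8/2 = -4
k = -E/2 = 24/2 = 12
r^2 = h^2 + k^2 - F = 16 + 144 + 9 = 169
r = 13

Center (-4, 12), radius = 13


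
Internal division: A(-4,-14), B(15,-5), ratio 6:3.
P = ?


Px = (6*15 + 3*(-4))/9 = 78/9 = 8.6667
Py = (6*(-5) + 3*(-14))/9 = -72/9 = -8.0000

P = (8.6667, -8.0000)


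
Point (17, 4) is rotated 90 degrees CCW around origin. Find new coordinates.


cos(90) = 0, sin(90) = 1
x' = 17*0 - 4*1 = -4
y' = 17*1 + 4*0 = 17

(-4, 17)


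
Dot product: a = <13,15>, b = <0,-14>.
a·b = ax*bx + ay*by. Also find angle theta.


a·b = 13*0 + 15*(-14) = 0 - 210 = -210
|a| = sqrt(169+225) = 19.8494
|b| = sqrt(0+196) = 14.0000
cos(theta) = -210/(sqrt(394)*sqrt(196)) = -210/sqrt(77224) = -0.755689
theta = arccos(-210/sqrt(77224)) = 139.0856 degrees

a·b = -210, theta = 139.0856 deg


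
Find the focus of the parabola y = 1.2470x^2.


a = 1.2470
4a = 4.9880
focus = (0, 1/4.9880) = (0, 0.2005)

Focus = (0, 0.2005)


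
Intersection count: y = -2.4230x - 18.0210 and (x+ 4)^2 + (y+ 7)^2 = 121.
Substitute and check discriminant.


Substitute y = -2.4230x - 18.0210: (x+ 4)^2 + (-2.4230x- 18.0210+ 7)^2 = 121
Expand to Ax^2 + Bx + C = 0, where b-k = -11.021
A = 1+m^2 = 6.870929
B = 2(m(b-k) - h) = 2(-2.4230*(-11.021) + 4) = 61.407766
C = h^2 + (b-k)^2 - r^2 = 16 + 121.462441 - 121 = 16.462441
disc = B^2-4AC = 3770.9137 - 452.4491 = 3318.4646
disc > 0

2 intersection points


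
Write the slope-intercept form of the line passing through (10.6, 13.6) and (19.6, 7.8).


m = (-5.8)/(9) = -0.6444
b = y1 - m*x1 = 13.6 - (-5.8*10.6)/(9) = 13.6 + 6.8311 = 20.4311

y = -0.6444x + 20.4311


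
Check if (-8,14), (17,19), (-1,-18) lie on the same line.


-8*(19+ 18) + 17*(-18-14) - 1*(14-19)
= -296 - 544 + 5 = -835

No, not collinear (determinant = -835)


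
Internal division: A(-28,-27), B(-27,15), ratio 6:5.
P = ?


Px = (6*(-27) + 5*(-28))/11 = -302/11 = -27.4545
Py = (6*15 + 5*(-27))/11 = -45/11 = -4.0909

P = (-27.4545, -4.0909)


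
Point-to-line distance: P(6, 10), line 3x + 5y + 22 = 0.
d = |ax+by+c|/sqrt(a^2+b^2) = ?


|3*6 + 5*10 + 22| = |90| = 90
sqrt(9 + 25) = sqrt(34) = 5.8310
d = 90/sqrt(34) = 15.4349

15.4349


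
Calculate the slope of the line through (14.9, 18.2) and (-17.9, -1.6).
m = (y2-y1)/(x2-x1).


dy = -1.6 - 18.2 = -19.8
dx = -17.9 - 14.9 = -32.8
m = -19.8/(-32.8) = 0.6037

m = 0.6037


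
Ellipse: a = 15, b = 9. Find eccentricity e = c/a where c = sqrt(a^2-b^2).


c = sqrt(225-81) = sqrt(144) = 12.0000
e = c/a = 12/15 = 0.8000

e = 0.8000


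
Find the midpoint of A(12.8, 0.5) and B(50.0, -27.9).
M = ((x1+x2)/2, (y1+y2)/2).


Mx = (12.8 + 50.0)/2 = 62.8/2 = 31.4000
My = (0.5 - 27.9)/2 = -27.4/2 = -13.7000

(31.4000, -13.7000)


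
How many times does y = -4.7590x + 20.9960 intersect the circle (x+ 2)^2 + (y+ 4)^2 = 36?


Substitute y = -4.7590x + 20.9960: (x+ 2)^2 + (-4.7590x+20.9960+ 4)^2 = 36
Expand to Ax^2 + Bx + C = 0, where b-k = 24.996
A = 1+m^2 = 23.648081
B = 2(m(b-k) - h) = 2(-4.7590*24.996 + 2) = -233.911928
C = h^2 + (b-k)^2 - r^2 = 4 + 624.800016 - 36 = 592.800016
disc = B^2-4AC = 54714.7901 - 56074.3312 = -1359.5411
disc < 0

0 intersection points


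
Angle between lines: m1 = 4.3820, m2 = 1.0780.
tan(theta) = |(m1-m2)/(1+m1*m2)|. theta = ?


m1-m2 = 3.304
1+m1*m2 = 5.723796
tan(theta) = |3.304/5.723796| = 0.577239
theta = arctan(|3.304/5.723796|) = 29.9952 degrees (acute angle)

29.9952 degrees


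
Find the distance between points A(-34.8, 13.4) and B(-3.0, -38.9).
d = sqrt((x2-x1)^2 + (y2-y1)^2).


dx = -3.0 + 34.8 = 31.8
dy = -38.9 - 13.4 = -52.3
d = sqrt(1011.24 + 2735.29) = sqrt(3746.53) = 61.2089

61.2089


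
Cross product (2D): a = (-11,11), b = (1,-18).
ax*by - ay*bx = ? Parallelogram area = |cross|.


cross = -11*(-18) - 11*1 = 198 - 11 = 187
Parallelogram area = |187| = 187

cross = 187, parallelogram area = 187


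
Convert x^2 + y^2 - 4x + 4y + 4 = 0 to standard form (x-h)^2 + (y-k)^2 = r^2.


h = -D/2 = 4/2 = 2
k = -E/2 = -4/2 = -2
r^2 = h^2 + k^2 - F = 4 + 4 - 4 = 4
r = 2

Center (2, -2), radius = 2


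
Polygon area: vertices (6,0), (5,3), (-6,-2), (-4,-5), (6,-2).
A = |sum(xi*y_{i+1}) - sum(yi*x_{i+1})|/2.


sum(xi*y_{i+1}) = 6*3 + 5*(-2) - 6*(-5) - 4*(-2) + 6*0 = 46
sum(yi*x_{i+1}) = 0*5 + 3*(-6) - 2*(-4) - 5*6 - 2*6 = -52
Area = |46 + 52|/2 = 98/2 = 49.0000

49.0000 sq units


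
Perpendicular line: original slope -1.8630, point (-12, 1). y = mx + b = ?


Perpendicular slope = -1/m1 = -1/(-1.8630) = 0.5368
b2 = y0 - m2*x0 = 1 - 12/(-1.8630) = 1 + 6.4412 = 7.4412

y = 0.5368x + 7.4412


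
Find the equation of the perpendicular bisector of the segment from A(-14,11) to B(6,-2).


Midpoint = (-4, 4.5)
Slope of AB = dy/dx = -13/20 = -0.6500
Perp slope = -dx/dy = 20/13 = 1.5385
b = My - (perp slope)*Mx = 4.5 + (20*(-4))/(-13) = 4.5 + 6.1538 = 10.6538

y = 1.5385x + 10.6538


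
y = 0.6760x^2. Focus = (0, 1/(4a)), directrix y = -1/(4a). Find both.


a = 0.6760
1/(4a) = 0.3698
Focus = (0, 0.3698)
Directrix: y = -0.3698

Focus = (0, 0.3698), Directrix: y = -0.3698


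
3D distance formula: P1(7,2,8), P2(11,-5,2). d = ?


dx=4, dy=-7, dz=-6
d = sqrt(16+49+36) = sqrt(101) = 10.0499

10.0499


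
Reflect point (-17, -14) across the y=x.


Reflection rule for y=x: (y, x)
(-17, -14) -> (-14, -17)

(-14, -17)


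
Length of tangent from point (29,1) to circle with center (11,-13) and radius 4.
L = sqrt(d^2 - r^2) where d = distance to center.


d = sqrt((29-11)^2 + (1+ 13)^2) = sqrt(324+196) = 22.8035
L = sqrt(520.0000 - 16) = sqrt(504.0000) = 22.4499

22.4499


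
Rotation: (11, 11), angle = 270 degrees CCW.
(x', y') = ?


cos(270) = 0, sin(270) = -1
x' = 11*0 - 11*(-1) = 11
y' = 11*(-1) + 11*0 = -11

(11, -11)


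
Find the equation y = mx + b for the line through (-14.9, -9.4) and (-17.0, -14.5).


m = (-5.1)/(-2.1) = 2.4286
b = y1 - m*x1 = -9.4 - (-5.1*(-14.9))/(-2.1) = -9.4 + 36.1857 = 26.7857

y = 2.4286x + 26.7857


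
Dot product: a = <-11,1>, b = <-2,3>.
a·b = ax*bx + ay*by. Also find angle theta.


a·b = -11*(-2) + 1*3 = 22 + 3 = 25
|a| = sqrt(121+1) = 11.0454
|b| = sqrt(4+9) = 3.6056
cos(theta) = 25/(sqrt(122)*sqrt(13)) = 25/sqrt(1586) = 0.627752
theta = arccos(25/sqrt(1586)) = 51.1155 degrees

a·b = 25, theta = 51.1155 deg


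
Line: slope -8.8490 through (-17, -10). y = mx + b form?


y + 10 = -8.8490(x + 17)
y = -8.8490x - 10 + 8.8490*(-17)
y = -8.8490x - 160.4330

y = -8.8490x - 160.4330


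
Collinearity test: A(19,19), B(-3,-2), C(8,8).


19*(-2-8) - 3*(8-19) + 8*(19+ 2)
= -190 + 33 + 168 = 11

No, not collinear (determinant = 11)


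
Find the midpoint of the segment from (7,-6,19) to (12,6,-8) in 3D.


Mx = (7+12)/2 = 9.5000
My = (-6+6)/2 = 0
Mz = (19- 8)/2 = 5.5000

M = (9.5000, 0, 5.5000)


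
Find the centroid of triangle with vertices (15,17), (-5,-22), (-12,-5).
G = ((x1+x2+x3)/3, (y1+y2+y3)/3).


Gx = (15- 5- 12)/3 = -2/3 = -0.6667
Gy = (17- 22- 5)/3 = -10/3 = -3.3333

G = (-0.6667, -3.3333)


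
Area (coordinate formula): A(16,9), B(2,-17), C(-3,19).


16*(-17-19) = -576
2*(19-9) = 20
-3*(9+ 17) = -78
sum = -634
Area = |-634|/2 = 317.0000

317.0000 sq units


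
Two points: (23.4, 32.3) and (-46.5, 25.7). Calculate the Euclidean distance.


dx = -46.5 - 23.4 = -69.9
dy = 25.7 - 32.3 = -6.6
d = sqrt(4886.01 + 43.56) = sqrt(4929.57) = 70.2109

70.2109


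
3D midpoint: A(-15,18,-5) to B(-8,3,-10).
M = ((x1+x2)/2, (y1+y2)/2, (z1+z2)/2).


Mx = (-15- 8)/2 = -11.5000
My = (18+3)/2 = 10.5000
Mz = (-5- 10)/2 = -7.5000

M = (-11.5000, 10.5000, -7.5000)


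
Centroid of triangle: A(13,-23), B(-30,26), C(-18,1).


Gx = (13- 30- 18)/3 = -35/3 = -11.6667
Gy = (-23+26+1)/3 = 4/3 = 1.3333

G = (-11.6667, 1.3333)


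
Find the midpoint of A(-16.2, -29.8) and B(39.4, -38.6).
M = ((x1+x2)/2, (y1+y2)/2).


Mx = (-16.2 + 39.4)/2 = 23.2/2 = 11.6000
My = (-29.8 - 38.6)/2 = -68.4/2 = -34.2000

(11.6000, -34.2000)


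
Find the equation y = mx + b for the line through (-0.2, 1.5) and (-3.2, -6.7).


m = (-8.2)/(-3.0) = 2.7333
b = y1 - m*x1 = 1.5 - (-8.2*(-0.2))/(-3.0) = 1.5 + 0.5467 = 2.0467

y = 2.7333x + 2.0467


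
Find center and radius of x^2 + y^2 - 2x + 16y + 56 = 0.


h = -D/2 = 2/2 = 1
k = -E/2 = -16/2 = -8
r^2 = h^2 + k^2 - F = 1 + 64 - 56 = 9
r = 3

Center (1, -8), radius = 3


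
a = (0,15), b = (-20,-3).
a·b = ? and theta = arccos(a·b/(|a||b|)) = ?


a·b = 0*(-20) + 15*(-3) = 0 - 45 = -45
|a| = sqrt(0+225) = 15.0000
|b| = sqrt(400+9) = 20.2237
cos(theta) = -45/(sqrt(225)*sqrt(409)) = -45/sqrt(92025) = -0.148340
theta = arccos(-45/sqrt(92025)) = 98.5308 degrees

a·b = -45, theta = 98.5308 deg


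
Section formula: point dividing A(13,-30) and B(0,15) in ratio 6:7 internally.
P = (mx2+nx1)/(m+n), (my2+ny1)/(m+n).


Px = (6*0 + 7*13)/13 = 91/13 = 7.0000
Py = (6*15 + 7*(-30))/13 = -120/13 = -9.2308

P = (7.0000, -9.2308)


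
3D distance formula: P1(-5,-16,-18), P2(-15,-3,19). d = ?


dx=-10, dy=13, dz=37
d = sqrt(100+169+1369) = sqrt(1638) = 40.4722

40.4722


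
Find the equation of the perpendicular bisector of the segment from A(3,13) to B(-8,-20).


Midpoint = (-2.5, -3.5)
Slope of AB = dy/dx = -33/(-11) = 3.0000
Perp slope = -dx/dy = -11/33 = -0.3333
b = My - (perp slope)*Mx = -3.5 + (-11*(-2.5))/(-33) = -3.5 - 0.8333 = -4.3333

y = -0.3333x - 4.3333


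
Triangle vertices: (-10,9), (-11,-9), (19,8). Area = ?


-10*(-9-8) = 170
-11*(8-9) = 11
19*(9+ 9) = 342
sum = 523
Area = |523|/2 = 261.5000

261.5000 sq units


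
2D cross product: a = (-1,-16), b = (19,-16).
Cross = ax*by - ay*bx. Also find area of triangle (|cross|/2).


cross = -1*(-16) + 16*19 = 16 + 304 = 320
Triangle area = |320|/2 = 320/2 = 160.0000

cross = 320, triangle area = 160.0000


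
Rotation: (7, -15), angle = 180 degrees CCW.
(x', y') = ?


cos(180) = -1, sin(180) = 0
x' = 7*(-1) + 15*0 = -7
y' = 7*0 - 15*(-1) = 15

(-7, 15)


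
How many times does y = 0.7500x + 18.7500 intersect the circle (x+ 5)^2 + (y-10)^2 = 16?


Substitute y = 0.7500x + 18.7500: (x+ 5)^2 + (0.7500x+18.7500-10)^2 = 16
Expand to Ax^2 + Bx + C = 0, where b-k = 8.75
A = 1+m^2 = 1.5625
B = 2(m(b-k) - h) = 2(0.7500*8.75 + 5) = 23.125
C = h^2 + (b-k)^2 - r^2 = 25 + 76.5625 - 16 = 85.5625
disc = B^2-4AC = 534.7656 - 534.7656 = 0
disc = 0

1 intersection point (tangent)


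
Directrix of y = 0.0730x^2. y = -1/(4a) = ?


a = 0.0730
1/(4a) = 3.4247
directrix: y = -3.4247 = -3.4247

y = -3.4247


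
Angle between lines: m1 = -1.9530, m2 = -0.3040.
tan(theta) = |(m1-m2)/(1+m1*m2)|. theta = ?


m1-m2 = -1.649
1+m1*m2 = 1.593712
tan(theta) = |-1.649/1.593712| = 1.034691
theta = arctan(|-1.649/1.593712|) = 45.9768 degrees (acute angle)

45.9768 degrees


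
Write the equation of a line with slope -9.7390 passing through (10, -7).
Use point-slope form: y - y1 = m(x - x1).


y + 7 = -9.7390(x - 10)
y = -9.7390x - 7 + 9.7390*10
y = -9.7390x + 90.3900

y = -9.7390x + 90.3900


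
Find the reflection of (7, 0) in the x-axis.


Reflection rule for x-axis: (x, -y)
(7, 0) -> (7, 0)

(7, 0)


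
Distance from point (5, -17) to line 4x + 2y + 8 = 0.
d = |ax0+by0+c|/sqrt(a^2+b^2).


|4*5 + 2*(-17) + 8| = |-6| = 6
sqrt(16 + 4) = sqrt(20) = 4.4721
d = 6/sqrt(20) = 1.3416

1.3416


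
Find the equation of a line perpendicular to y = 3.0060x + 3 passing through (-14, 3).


Perpendicular slope = -1/m1 = -1/3.0060 = -0.3327
b2 = y0 - m2*x0 = 3 - 14/3.0060 = 3 - 4.6574 = -1.6574

y = -0.3327x - 1.6574


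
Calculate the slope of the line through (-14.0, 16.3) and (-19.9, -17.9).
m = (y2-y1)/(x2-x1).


dy = -17.9 - 16.3 = -34.2
dx = -19.9 + 14.0 = -5.9
m = -34.2/(-5.9) = 5.7966

m = 5.7966


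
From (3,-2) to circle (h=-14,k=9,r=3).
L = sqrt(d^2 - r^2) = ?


d = sqrt((3+ 14)^2 + (-2-9)^2) = sqrt(289+121) = 20.2485
L = sqrt(410.0000 - 9) = sqrt(401.0000) = 20.0250

20.0250


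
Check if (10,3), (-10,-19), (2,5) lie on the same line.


10*(-19-5) - 10*(5-3) + 2*(3+ 19)
= -240 - 20 + 44 = -216

No, not collinear (determinant = -216)


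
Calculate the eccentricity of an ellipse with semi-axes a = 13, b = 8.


c = sqrt(169-64) = sqrt(105) = 10.2470
e = c/a = sqrt(105)/13 = 0.7882

e = 0.7882


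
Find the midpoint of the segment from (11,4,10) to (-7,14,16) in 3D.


Mx = (11- 7)/2 = 2.0000
My = (4+14)/2 = 9.0000
Mz = (10+16)/2 = 13.0000

M = (2.0000, 9.0000, 13.0000)


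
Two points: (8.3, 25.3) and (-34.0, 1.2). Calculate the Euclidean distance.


dx = -34.0 - 8.3 = -42.3
dy = 1.2 - 25.3 = -24.1
d = sqrt(1789.29 + 580.81) = sqrt(2370.1) = 48.6837

48.6837


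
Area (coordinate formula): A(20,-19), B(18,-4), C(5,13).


20*(-4-13) = -340
18*(13+ 19) = 576
5*(-19+ 4) = -75
sum = 161
Area = |161|/2 = 80.5000

80.5000 sq units


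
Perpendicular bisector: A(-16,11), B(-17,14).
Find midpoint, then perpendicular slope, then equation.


Midpoint = (-16.5, 12.5)
Slope of AB = dy/dx = 3/(-1) = -3.0000
Perp slope = -dx/dy = 1/3 = 0.3333
b = My - (perp slope)*Mx = 12.5 + (-1*(-16.5))/3 = 12.5 + 5.5000 = 18.0000

y = 0.3333x + 18.0000


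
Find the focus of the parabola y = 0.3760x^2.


a = 0.3760
4a = 1.5040
focus = (0, 1/1.5040) = (0, 0.6649)

Focus = (0, 0.6649)


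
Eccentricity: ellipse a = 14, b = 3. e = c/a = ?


c = sqrt(196-9) = sqrt(187) = 13.6748
e = c/a = sqrt(187)/14 = 0.9768

e = 0.9768


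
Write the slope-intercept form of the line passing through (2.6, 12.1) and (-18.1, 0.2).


m = (-11.9)/(-20.7) = 0.5749
b = y1 - m*x1 = 12.1 - (-11.9*2.6)/(-20.7) = 12.1 - 1.4947 = 10.6053

y = 0.5749x + 10.6053


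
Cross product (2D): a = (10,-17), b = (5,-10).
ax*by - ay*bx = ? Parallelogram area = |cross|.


cross = 10*(-10) + 17*5 = -100 + 85 = -15
Parallelogram area = |-15| = 15

cross = -15, parallelogram area = 15


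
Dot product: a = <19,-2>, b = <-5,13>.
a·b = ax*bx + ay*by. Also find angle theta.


a·b = 19*(-5) - 2*13 = -95 - 26 = -121
|a| = sqrt(361+4) = 19.1050
|b| = sqrt(25+169) = 13.9284
cos(theta) = -121/(sqrt(365)*sqrt(194)) = -121/sqrt(70810) = -0.454714
theta = arccos(-121/sqrt(70810)) = 117.0465 degrees

a·b = -121, theta = 117.0465 deg


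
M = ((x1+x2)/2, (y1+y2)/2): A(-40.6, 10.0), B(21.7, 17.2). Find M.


Mx = (-40.6 + 21.7)/2 = -18.9/2 = -9.4500
My = (10.0 + 17.2)/2 = 27.2/2 = 13.6000

(-9.4500, 13.6000)


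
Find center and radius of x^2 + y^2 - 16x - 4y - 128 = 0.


h = -D/2 = 16/2 = 8
k = -E/2 = 4/2 = 2
r^2 = h^2 + k^2 - F = 64 + 4 + 128 = 196
r = 14

Center (8, 2), radius = 14


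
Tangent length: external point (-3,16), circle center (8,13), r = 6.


d = sqrt((-3-8)^2 + (16-13)^2) = sqrt(121+9) = 11.4018
L = sqrt(130.0000 - 36) = sqrt(94.0000) = 9.6954

9.6954


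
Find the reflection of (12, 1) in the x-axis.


Reflection rule for x-axis: (x, -y)
(12, 1) -> (12, -1)

(12, -1)


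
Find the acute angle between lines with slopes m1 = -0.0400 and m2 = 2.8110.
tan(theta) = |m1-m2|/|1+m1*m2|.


m1-m2 = -2.851
1+m1*m2 = 0.88756
tan(theta) = |-2.851/0.88756| = 3.212177
theta = arctan(|-2.851/0.88756|) = 72.7078 degrees (acute angle)

72.7078 degrees


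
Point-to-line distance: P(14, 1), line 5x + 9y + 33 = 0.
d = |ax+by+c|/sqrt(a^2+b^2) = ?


|5*14 + 9*1 + 33| = |112| = 112
sqrt(25 + 81) = sqrt(106) = 10.2956
d = 112/sqrt(106) = 10.8784

10.8784


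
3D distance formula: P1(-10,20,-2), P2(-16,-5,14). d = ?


dx=-6, dy=-25, dz=16
d = sqrt(36+625+256) = sqrt(917) = 30.2820

30.2820


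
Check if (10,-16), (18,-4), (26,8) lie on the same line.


10*(-4-8) + 18*(8+ 16) + 26*(-16+ 4)
= -120 + 432 - 312 = 0

Yes, collinear (determinant = 0)


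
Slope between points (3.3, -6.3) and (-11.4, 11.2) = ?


dy = 11.2 + 6.3 = 17.5
dx = -11.4 - 3.3 = -14.7
m = 17.5/(-14.7) = -1.1905

m = -1.1905


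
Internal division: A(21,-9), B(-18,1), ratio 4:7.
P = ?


Px = (4*(-18) + 7*21)/11 = 75/11 = 6.8182
Py = (4*1 + 7*(-9))/11 = -59/11 = -5.3636

P = (6.8182, -5.3636)


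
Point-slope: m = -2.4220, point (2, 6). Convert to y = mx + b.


y - 6 = -2.4220(x - 2)
y = -2.4220x + 6 + 2.4220*2
y = -2.4220x + 10.8440

y = -2.4220x + 10.8440


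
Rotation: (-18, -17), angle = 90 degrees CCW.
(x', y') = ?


cos(90) = 0, sin(90) = 1
x' = -18*0 + 17*1 = 17
y' = -18*1 - 17*0 = -18

(17, -18)


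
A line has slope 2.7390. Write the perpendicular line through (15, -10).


Perpendicular slope = -1/m1 = -1/2.7390 = -0.3651
b2 = y0 - m2*x0 = -10 + 15/2.7390 = -10 + 5.4765 = -4.5235

y = -0.3651x - 4.5235


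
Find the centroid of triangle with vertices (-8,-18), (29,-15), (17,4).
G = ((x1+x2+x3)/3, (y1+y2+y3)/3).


Gx = (-8+29+17)/3 = 38/3 = 12.6667
Gy = (-18- 15+4)/3 = -29/3 = -9.6667

G = (12.6667, -9.6667)


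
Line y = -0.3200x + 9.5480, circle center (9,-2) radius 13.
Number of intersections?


Substitute y = -0.3200x + 9.5480: (x-9)^2 + (-0.3200x+9.5480+ 2)^2 = 169
Expand to Ax^2 + Bx + C = 0, where b-k = 11.548
A = 1+m^2 = 1.1024
B = 2(m(b-k) - h) = 2(-0.3200*11.548 - 9) = -25.39072
C = h^2 + (b-k)^2 - r^2 = 81 + 133.356304 - 169 = 45.356304
disc = B^2-4AC = 644.6887 - 200.0032 = 444.6855
disc > 0

2 intersection points


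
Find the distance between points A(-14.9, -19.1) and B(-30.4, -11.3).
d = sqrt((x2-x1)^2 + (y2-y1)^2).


dx = -30.4 + 14.9 = -15.5
dy = -11.3 + 19.1 = 7.8
d = sqrt(240.25 + 60.84) = sqrt(301.09) = 17.3519

17.3519


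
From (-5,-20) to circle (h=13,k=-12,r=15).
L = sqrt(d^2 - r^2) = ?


d = sqrt((-5-13)^2 + (-20+ 12)^2) = sqrt(324+64) = 19.6977
L = sqrt(388.0000 - 225) = sqrt(163.0000) = 12.7671

12.7671


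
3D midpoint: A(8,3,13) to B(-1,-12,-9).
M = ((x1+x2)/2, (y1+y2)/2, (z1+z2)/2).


Mx = (8- 1)/2 = 3.5000
My = (3- 12)/2 = -4.5000
Mz = (13- 9)/2 = 2.0000

M = (3.5000, -4.5000, 2.0000)


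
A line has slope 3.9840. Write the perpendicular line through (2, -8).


Perpendicular slope = -1/m1 = -1/3.9840 = -0.2510
b2 = y0 - m2*x0 = -8 + 2/3.9840 = -8 + 0.5020 = -7.4980

y = -0.2510x - 7.4980


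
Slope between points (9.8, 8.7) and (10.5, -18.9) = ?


dy = -18.9 - 8.7 = -27.6
dx = 10.5 - 9.8 = 0.7
m = -27.6/0.7 = -39.4286

m = -39.4286


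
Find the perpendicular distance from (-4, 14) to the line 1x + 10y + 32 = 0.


|1*(-4) + 10*14 + 32| = |168| = 168
sqrt(1 + 100) = sqrt(101) = 10.0499
d = 168/sqrt(101) = 16.7166

16.7166


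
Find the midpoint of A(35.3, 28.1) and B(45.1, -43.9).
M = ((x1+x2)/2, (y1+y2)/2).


Mx = (35.3 + 45.1)/2 = 80.4/2 = 40.2000
My = (28.1 - 43.9)/2 = -15.8/2 = -7.9000

(40.2000, -7.9000)


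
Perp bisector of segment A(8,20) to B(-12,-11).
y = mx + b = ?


Midpoint = (-2, 4.5)
Slope of AB = dy/dx = -31/(-20) = 1.5500
Perp slope = -dx/dy = -20/31 = -0.6452
b = My - (perp slope)*Mx = 4.5 + (-20*(-2))/(-31) = 4.5 - 1.2903 = 3.2097

y = -0.6452x + 3.2097


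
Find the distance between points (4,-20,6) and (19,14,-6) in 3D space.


dx=15, dy=34, dz=-12
d = sqrt(225+1156+144) = sqrt(1525) = 39.0512

39.0512


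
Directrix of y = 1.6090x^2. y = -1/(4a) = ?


a = 1.6090
1/(4a) = 0.1554
directrix: y = -0.1554 = -0.1554

y = -0.1554


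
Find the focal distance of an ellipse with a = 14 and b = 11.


c^2 = 14^2 - 11^2 = 196 - 121 = 75
c = sqrt(75) = 8.6603

c = 8.6603


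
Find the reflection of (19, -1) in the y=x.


Reflection rule for y=x: (y, x)
(19, -1) -> (-1, 19)

(-1, 19)


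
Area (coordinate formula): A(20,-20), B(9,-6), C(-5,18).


20*(-6-18) = -480
9*(18+ 20) = 342
-5*(-20+ 6) = 70
sum = -68
Area = |-68|/2 = 34.0000

34.0000 sq units


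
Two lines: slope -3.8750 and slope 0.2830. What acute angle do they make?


m1-m2 = -4.158
1+m1*m2 = -0.096625
tan(theta) = |-4.158/(-0.096625)| = 43.032342
theta = arctan(|-4.158/(-0.096625)|) = 88.6688 degrees (acute angle)

88.6688 degrees


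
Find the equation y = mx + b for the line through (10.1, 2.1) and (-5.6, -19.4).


m = (-21.5)/(-15.7) = 1.3694
b = y1 - m*x1 = 2.1 - (-21.5*10.1)/(-15.7) = 2.1 - 13.8312 = -11.7312

y = 1.3694x - 11.7312


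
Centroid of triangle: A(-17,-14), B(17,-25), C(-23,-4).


Gx = (-17+17- 23)/3 = -23/3 = -7.6667
Gy = (-14- 25- 4)/3 = -43/3 = -14.3333

G = (-7.6667, -14.3333)


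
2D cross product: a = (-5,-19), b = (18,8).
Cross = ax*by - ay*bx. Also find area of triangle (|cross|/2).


cross = -5*8 + 19*18 = -40 + 342 = 302
Triangle area = |302|/2 = 302/2 = 151.0000

cross = 302, triangle area = 151.0000


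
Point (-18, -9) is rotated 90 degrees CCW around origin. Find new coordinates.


cos(90) = 0, sin(90) = 1
x' = -18*0 + 9*1 = 9
y' = -18*1 - 9*0 = -18

(9, -18)


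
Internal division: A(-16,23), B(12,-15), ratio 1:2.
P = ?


Px = (1*12 + 2*(-16))/3 = -20/3 = -6.6667
Py = (1*(-15) + 2*23)/3 = 31/3 = 10.3333

P = (-6.6667, 10.3333)
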